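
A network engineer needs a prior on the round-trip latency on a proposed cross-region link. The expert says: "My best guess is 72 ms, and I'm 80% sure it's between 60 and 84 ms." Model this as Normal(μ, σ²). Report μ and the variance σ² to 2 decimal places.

A symmetric 80% interval runs μ ± z·σ with z = 1.282.
Half-width = 12, so σ = 12/1.282 = 9.364 and σ² = 87.68.
μ is the stated best guess, 72.00.

μ = 72.00, σ² = 87.68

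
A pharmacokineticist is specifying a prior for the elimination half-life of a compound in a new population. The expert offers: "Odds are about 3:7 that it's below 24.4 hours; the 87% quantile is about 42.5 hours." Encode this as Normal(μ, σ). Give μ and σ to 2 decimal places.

For Normal(μ,σ), the p-quantile is μ + z_p·σ. Here z_{0.3} = -0.5244, z_{0.87} = 1.126.
So 24.4 = μ − 0.5244σ and 42.5 = μ + 1.126σ.
Subtracting: σ = (42.5 − 24.4)/(1.126 − (-0.5244)) = 10.96.
Then μ = 24.4 − (-0.5244)·10.96 = 30.15.

μ = 30.15, σ = 10.96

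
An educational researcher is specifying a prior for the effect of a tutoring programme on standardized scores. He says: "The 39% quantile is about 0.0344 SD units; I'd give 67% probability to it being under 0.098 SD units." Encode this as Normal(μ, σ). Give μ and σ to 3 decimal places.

The p-quantile of Normal(μ,σ) is μ + z_p·σ, with z_{0.39} = -0.2793 and z_{0.67} = 0.4399.
Eliminate σ: μ = (z₂·x₁ − z₁·x₂)/(z₂ − z₁) = (0.4399·0.0344 − (-0.2793)·0.098)/0.7192 = 0.059.
Then σ = (x₂ − x₁)/(z₂ − z₁) = (0.098 − 0.0344)/0.7192 = 0.088.

μ = 0.059, σ = 0.088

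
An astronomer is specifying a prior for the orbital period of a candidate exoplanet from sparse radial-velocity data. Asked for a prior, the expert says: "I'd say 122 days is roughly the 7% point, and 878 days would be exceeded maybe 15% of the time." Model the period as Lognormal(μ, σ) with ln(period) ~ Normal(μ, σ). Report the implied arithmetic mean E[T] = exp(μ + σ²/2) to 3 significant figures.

E[T] ≈ 530 days

If T ~ Lognormal(μ,σ) then ln T ~ Normal(μ,σ), so the p-quantile of ln T is μ + z_p·σ.
ln(122) = 4.804 and ln(878) = 6.778; z_{0.07} = -1.476, z_{0.85} = 1.036.
σ = (6.778 − 4.804)/(1.036 − (-1.476)) = 0.786.
μ = 4.804 − (-1.476)·0.786 = 5.963.
E[T] = exp(μ + σ²/2) = exp(5.963 + 0.3086) = 530 days.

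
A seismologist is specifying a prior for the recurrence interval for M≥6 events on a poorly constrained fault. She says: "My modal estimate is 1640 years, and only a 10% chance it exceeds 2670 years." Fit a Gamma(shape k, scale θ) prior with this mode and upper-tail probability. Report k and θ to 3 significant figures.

k ≈ 8.93, θ ≈ 207

Gamma(k,θ) with k>1 has mode (k−1)θ, so θ = 1640/(k−1).
Need P(X < 2670) = 0.9 with θ tied to k this way. Start at k = 2, θ = 1640: P(X<2670) ≈ 0.484.
Too low — raise k to concentrate. Iterating converges to k ≈ 8.93.
Then θ = 1640/(8.93−1) ≈ 207.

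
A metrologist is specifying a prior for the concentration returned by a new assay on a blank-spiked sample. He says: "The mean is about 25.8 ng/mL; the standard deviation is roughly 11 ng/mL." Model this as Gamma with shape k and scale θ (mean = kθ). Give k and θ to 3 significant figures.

For Gamma(k, scale θ): mean = kθ, variance = kθ², so CV = 1/√k.
CV = SD/mean = 11/25.8 = 0.4264, hence k = 1/CV² = 5.5.
Then θ = mean/k = 25.8/5.5 = 4.69.

k ≈ 5.5, θ ≈ 4.69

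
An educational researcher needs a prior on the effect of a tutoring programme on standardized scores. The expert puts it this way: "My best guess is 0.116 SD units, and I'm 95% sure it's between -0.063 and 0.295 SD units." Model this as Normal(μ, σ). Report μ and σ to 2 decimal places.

A symmetric 95% interval runs μ ± z·σ with z = 1.96.
Half-width = 0.179, so σ = 0.179/1.96 = 0.09.
μ is the stated best guess, 0.12.

μ = 0.12, σ = 0.09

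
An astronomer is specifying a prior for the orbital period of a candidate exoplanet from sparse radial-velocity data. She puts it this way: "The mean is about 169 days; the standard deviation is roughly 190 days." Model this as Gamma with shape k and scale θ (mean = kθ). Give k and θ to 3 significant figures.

k ≈ 0.791, θ ≈ 214

For Gamma(k, scale θ): mean = kθ, variance = kθ², so CV = 1/√k.
CV = SD/mean = 190/169 = 1.124, hence k = 1/CV² = 0.791.
Then θ = mean/k = 169/0.791 = 214.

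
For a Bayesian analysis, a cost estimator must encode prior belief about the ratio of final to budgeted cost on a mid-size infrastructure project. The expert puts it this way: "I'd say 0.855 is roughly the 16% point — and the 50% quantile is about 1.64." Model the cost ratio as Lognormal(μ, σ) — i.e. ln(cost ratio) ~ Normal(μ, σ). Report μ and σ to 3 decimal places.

If T ~ Lognormal(μ,σ) then ln T ~ Normal(μ,σ), so the p-quantile of ln T is μ + z_p·σ.
ln(0.855) = -0.1567 and ln(1.64) = 0.4947; z_{0.16} = -0.9945, z_{0.5} = 0.
σ = (0.4947 − -0.1567)/(0 − (-0.9945)) = 0.655.
μ = -0.1567 − (-0.9945)·0.655 = 0.495.

μ ≈ 0.495, σ ≈ 0.655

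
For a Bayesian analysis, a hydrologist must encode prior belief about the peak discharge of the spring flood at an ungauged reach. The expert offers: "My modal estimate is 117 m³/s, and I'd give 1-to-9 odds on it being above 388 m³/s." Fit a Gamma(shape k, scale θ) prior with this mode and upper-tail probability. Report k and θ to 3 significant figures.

k ≈ 2.31, θ ≈ 89.3

Gamma(k,θ) with k>1 has mode (k−1)θ, so θ = 117/(k−1).
Need P(X < 388) = 0.9 with θ tied to k this way. Start at k = 2, θ = 117: P(X<388) ≈ 0.843.
Too low — raise k to concentrate. Iterating converges to k ≈ 2.31.
Then θ = 117/(2.31−1) ≈ 89.3.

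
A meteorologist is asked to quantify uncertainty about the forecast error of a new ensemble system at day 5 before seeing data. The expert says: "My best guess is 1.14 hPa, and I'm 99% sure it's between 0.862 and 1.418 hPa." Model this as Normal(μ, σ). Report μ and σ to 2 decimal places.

μ = 1.14, σ = 0.11

A symmetric 99% interval runs μ ± z·σ with z = 2.576.
Half-width = 0.278, so σ = 0.278/2.576 = 0.11.
μ is the stated best guess, 1.14.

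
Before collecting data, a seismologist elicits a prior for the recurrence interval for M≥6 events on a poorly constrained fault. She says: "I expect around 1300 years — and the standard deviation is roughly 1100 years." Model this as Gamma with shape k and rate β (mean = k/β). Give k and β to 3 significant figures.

k ≈ 1.4, β ≈ 0.00107

For Gamma(k, rate β): mean = k/β, variance = k/β², so CV = 1/√k.
CV = SD/mean = 1100/1300 = 0.8462, hence k = 1/CV² = 1.4.
Then β = k/mean = 1.4/1300 = 0.00107.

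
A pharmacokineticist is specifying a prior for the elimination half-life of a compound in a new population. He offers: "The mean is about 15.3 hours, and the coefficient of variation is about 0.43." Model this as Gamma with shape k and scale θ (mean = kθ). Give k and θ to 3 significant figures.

k ≈ 5.41, θ ≈ 2.83

For Gamma(k, scale θ): mean = kθ, variance = kθ², so CV = 1/√k.
CV = 0.43, hence k = 1/CV² = 5.41.
Then θ = mean/k = 15.3/5.41 = 2.83.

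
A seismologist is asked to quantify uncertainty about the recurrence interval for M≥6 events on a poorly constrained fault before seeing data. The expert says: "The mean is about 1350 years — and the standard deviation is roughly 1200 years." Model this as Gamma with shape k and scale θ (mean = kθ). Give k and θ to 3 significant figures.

For Gamma(k, scale θ): mean = kθ, variance = kθ², so CV = 1/√k.
CV = SD/mean = 1200/1350 = 0.8889, hence k = 1/CV² = 1.27.
Then θ = mean/k = 1350/1.27 = 1070.

k ≈ 1.27, θ ≈ 1070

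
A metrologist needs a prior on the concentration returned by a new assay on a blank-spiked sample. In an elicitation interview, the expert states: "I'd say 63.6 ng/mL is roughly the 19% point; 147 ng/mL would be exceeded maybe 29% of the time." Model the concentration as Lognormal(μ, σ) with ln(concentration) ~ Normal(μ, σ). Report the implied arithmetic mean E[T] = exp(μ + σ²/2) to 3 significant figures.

E[T] ≈ 126 ng/mL

If T ~ Lognormal(μ,σ) then ln T ~ Normal(μ,σ), so the p-quantile of ln T is μ + z_p·σ.
ln(63.6) = 4.153 and ln(147) = 4.99; z_{0.19} = -0.8779, z_{0.71} = 0.5534.
σ = (4.99 − 4.153)/(0.5534 − (-0.8779)) = 0.585.
μ = 4.153 − (-0.8779)·0.585 = 4.667.
E[T] = exp(μ + σ²/2) = exp(4.667 + 0.1713) = 126 ng/mL.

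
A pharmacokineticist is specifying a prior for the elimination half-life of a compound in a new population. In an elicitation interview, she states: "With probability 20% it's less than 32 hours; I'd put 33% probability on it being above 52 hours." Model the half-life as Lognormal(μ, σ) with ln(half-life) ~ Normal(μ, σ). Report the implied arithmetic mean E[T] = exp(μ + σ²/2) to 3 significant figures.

If T ~ Lognormal(μ,σ) then ln T ~ Normal(μ,σ), so the p-quantile of ln T is μ + z_p·σ.
ln(32) = 3.466 and ln(52) = 3.951; z_{0.2} = -0.8416, z_{0.67} = 0.4399.
σ = (3.951 − 3.466)/(0.4399 − (-0.8416)) = 0.379.
μ = 3.466 − (-0.8416)·0.379 = 3.785.
E[T] = exp(μ + σ²/2) = exp(3.785 + 0.0718) = 47.3 hours.

E[T] ≈ 47.3 hours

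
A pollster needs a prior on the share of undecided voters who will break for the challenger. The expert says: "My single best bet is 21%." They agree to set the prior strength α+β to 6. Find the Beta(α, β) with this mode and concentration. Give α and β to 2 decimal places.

For α,β > 1 the Beta mode is (α−1)/(α+β−2). With α+β = 6, the mode is (α−1)/4.
Set (α−1)/4 = 0.21 → α = 1 + 0.21·4 = 1.84.
β = 6 − α = 4.16.

α = 1.84, β = 4.16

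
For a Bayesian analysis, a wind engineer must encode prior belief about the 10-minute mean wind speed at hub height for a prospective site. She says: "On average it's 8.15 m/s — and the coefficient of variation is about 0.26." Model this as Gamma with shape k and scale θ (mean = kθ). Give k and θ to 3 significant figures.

k ≈ 14.8, θ ≈ 0.551

For Gamma(k, scale θ): mean = kθ, variance = kθ², so CV = 1/√k.
CV = 0.26, hence k = 1/CV² = 14.8.
Then θ = mean/k = 8.15/14.8 = 0.551.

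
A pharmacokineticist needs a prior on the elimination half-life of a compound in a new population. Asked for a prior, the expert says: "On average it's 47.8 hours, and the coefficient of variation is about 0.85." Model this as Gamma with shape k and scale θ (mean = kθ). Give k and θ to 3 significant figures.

k ≈ 1.38, θ ≈ 34.5

For Gamma(k, scale θ): mean = kθ, variance = kθ², so CV = 1/√k.
CV = 0.85, hence k = 1/CV² = 1.38.
Then θ = mean/k = 47.8/1.38 = 34.5.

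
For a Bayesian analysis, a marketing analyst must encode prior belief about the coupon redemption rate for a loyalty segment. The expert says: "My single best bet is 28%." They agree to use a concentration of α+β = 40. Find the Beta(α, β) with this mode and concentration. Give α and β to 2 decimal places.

For α,β > 1 the Beta mode is (α−1)/(α+β−2). With α+β = 40, the mode is (α−1)/38.
Set (α−1)/38 = 0.28 → α = 1 + 0.28·38 = 11.64.
β = 40 − α = 28.36.

α = 11.64, β = 28.36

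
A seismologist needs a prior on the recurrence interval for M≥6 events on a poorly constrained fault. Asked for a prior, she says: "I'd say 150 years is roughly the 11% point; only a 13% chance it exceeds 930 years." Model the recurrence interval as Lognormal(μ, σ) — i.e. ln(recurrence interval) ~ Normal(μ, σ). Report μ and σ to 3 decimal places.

μ ≈ 5.962, σ ≈ 0.775

If T ~ Lognormal(μ,σ) then ln T ~ Normal(μ,σ), so the p-quantile of ln T is μ + z_p·σ.
ln(150) = 5.011 and ln(930) = 6.835; z_{0.11} = -1.227, z_{0.87} = 1.126.
σ = (6.835 − 5.011)/(1.126 − (-1.227)) = 0.775.
μ = 5.011 − (-1.227)·0.775 = 5.962.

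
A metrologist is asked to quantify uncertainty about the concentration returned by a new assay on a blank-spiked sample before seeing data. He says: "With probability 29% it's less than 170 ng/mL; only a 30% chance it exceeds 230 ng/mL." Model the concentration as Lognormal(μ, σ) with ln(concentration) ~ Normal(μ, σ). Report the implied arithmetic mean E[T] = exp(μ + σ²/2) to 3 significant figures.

If T ~ Lognormal(μ,σ) then ln T ~ Normal(μ,σ), so the p-quantile of ln T is μ + z_p·σ.
ln(170) = 5.136 and ln(230) = 5.438; z_{0.29} = -0.5534, z_{0.7} = 0.5244.
σ = (5.438 − 5.136)/(0.5244 − (-0.5534)) = 0.280.
μ = 5.136 − (-0.5534)·0.280 = 5.291.
E[T] = exp(μ + σ²/2) = exp(5.291 + 0.0393) = 207 ng/mL.

E[T] ≈ 207 ng/mL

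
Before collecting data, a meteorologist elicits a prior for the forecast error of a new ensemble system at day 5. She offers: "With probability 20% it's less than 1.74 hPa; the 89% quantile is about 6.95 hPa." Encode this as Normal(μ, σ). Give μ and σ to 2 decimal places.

μ = 3.86, σ = 2.52

For Normal(μ,σ), the p-quantile is μ + z_p·σ. Here z_{0.2} = -0.8416, z_{0.89} = 1.227.
So 1.74 = μ − 0.8416σ and 6.95 = μ + 1.227σ.
Subtracting: σ = (6.95 − 1.74)/(1.227 − (-0.8416)) = 2.52.
Then μ = 1.74 − (-0.8416)·2.52 = 3.86.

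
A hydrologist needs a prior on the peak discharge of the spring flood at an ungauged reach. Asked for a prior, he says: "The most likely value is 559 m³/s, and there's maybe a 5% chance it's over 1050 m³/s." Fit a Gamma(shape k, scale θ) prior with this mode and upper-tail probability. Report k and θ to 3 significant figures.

Gamma(k,θ) with k>1 has mode (k−1)θ, so θ = 559/(k−1).
Need P(X < 1050) = 0.95 with θ tied to k this way. Start at k = 2, θ = 559: P(X<1050) ≈ 0.560.
Too low — raise k to concentrate. Iterating converges to k ≈ 8.
Then θ = 559/(8−1) ≈ 79.9.

k ≈ 8, θ ≈ 79.9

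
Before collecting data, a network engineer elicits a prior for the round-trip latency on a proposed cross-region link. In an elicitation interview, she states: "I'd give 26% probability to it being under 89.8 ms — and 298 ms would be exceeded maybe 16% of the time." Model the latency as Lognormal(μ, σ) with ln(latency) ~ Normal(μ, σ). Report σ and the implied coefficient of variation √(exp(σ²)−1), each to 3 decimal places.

If T ~ Lognormal(μ,σ) then ln T ~ Normal(μ,σ), so the p-quantile of ln T is μ + z_p·σ.
ln(89.8) = 4.498 and ln(298) = 5.697; z_{0.26} = -0.6433, z_{0.84} = 0.9945.
σ = (5.697 − 4.498)/(0.9945 − (-0.6433)) = 0.732.
μ = 4.498 − (-0.6433)·0.732 = 4.969.
CV = √(exp(σ²)−1) = √(exp(0.5364)−1) = 0.843.

σ ≈ 0.732, CV ≈ 0.843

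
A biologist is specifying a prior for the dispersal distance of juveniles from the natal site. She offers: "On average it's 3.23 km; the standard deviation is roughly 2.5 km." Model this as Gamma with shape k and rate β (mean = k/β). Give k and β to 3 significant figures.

k ≈ 1.67, β ≈ 0.517

For Gamma(k, rate β): mean = k/β, variance = k/β², so CV = 1/√k.
CV = SD/mean = 2.5/3.23 = 0.774, hence k = 1/CV² = 1.67.
Then β = k/mean = 1.67/3.23 = 0.517.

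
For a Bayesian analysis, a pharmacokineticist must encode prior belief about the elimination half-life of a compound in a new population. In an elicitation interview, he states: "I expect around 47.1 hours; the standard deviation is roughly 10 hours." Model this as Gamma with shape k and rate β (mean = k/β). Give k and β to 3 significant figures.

k ≈ 22.2, β ≈ 0.471

For Gamma(k, rate β): mean = k/β, variance = k/β², so CV = 1/√k.
CV = SD/mean = 10/47.1 = 0.2123, hence k = 1/CV² = 22.2.
Then β = k/mean = 22.2/47.1 = 0.471.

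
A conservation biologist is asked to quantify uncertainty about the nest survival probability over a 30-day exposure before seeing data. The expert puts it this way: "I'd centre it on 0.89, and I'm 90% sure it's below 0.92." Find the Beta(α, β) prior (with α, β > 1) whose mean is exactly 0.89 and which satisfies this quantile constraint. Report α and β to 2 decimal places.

α ≈ 146.75, β ≈ 18.14

With mean 0.89 fixed, write α = 0.89s, β = 0.11s where s = α+β.
Need P(θ < 0.92) = 0.9 under Beta(0.89s, 0.11s). Normal approximation: (q−m)/√(m(1−m)/s) ≈ z_{0.9} = 1.28, so s ≈ 0.89·0.11·(1.28)²/(0.92−0.89)² = 178.7.
At s = 178.7: P(θ<0.92) ≈ 0.910. Adjusting to match 0.9 gives s ≈ 164.89.
So α = 0.89·164.89 ≈ 146.75, β = 0.11·164.89 ≈ 18.14.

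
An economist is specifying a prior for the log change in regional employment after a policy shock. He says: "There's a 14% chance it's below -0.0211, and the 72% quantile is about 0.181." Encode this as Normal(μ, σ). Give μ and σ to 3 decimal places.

For Normal(μ,σ), the p-quantile is μ + z_p·σ. Here z_{0.14} = -1.08, z_{0.72} = 0.5828.
So -0.0211 = μ − 1.08σ and 0.181 = μ + 0.5828σ.
Subtracting: σ = (0.181 − -0.0211)/(0.5828 − (-1.08)) = 0.122.
Then μ = -0.0211 − (-1.08)·0.122 = 0.110.

μ = 0.110, σ = 0.122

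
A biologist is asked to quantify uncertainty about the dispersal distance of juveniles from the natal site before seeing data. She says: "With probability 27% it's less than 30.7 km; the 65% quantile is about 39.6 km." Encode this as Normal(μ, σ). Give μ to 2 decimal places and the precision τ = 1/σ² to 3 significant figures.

μ = 36.16, τ = 0.0126

For Normal(μ,σ), the p-quantile is μ + z_p·σ. Here z_{0.27} = -0.6128, z_{0.65} = 0.3853.
So 30.7 = μ − 0.6128σ and 39.6 = μ + 0.3853σ.
Subtracting: σ = (39.6 − 30.7)/(0.3853 − (-0.6128)) = 8.92.
Then μ = 30.7 − (-0.6128)·8.92 = 36.16.
Precision τ = 1/σ² = 1/8.917² = 0.0126.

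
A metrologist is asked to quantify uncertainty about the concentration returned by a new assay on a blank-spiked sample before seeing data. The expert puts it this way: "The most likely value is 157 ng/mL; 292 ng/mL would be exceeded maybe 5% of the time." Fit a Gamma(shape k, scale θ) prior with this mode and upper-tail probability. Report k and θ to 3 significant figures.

k ≈ 8.23, θ ≈ 21.7

Gamma(k,θ) with k>1 has mode (k−1)θ, so θ = 157/(k−1).
Need P(X < 292) = 0.95 with θ tied to k this way. Start at k = 2, θ = 157: P(X<292) ≈ 0.555.
Too low — raise k to concentrate. Iterating converges to k ≈ 8.23.
Then θ = 157/(8.23−1) ≈ 21.7.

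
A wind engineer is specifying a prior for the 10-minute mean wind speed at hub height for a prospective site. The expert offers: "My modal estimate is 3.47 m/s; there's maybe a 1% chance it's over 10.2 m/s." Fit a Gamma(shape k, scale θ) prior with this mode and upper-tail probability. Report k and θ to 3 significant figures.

Gamma(k,θ) with k>1 has mode (k−1)θ, so θ = 3.47/(k−1).
Need P(X < 10.2) = 0.99 with θ tied to k this way. Start at k = 2, θ = 3.47: P(X<10.2) ≈ 0.792.
Too low — raise k to concentrate. Iterating converges to k ≈ 4.89.
Then θ = 3.47/(4.89−1) ≈ 0.892.

k ≈ 4.89, θ ≈ 0.892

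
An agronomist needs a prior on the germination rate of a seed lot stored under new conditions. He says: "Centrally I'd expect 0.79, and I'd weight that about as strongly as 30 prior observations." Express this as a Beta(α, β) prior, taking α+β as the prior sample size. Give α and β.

Under the effective-sample-size interpretation, Beta(α, β) has prior mean α/(α+β) and prior sample size α+β.
So α+β = 30 and α/(α+β) = 0.79, giving α = 0.79·30 = 23.7 and β = 30 − 23.7 = 6.3.

α = 23.7, β = 6.3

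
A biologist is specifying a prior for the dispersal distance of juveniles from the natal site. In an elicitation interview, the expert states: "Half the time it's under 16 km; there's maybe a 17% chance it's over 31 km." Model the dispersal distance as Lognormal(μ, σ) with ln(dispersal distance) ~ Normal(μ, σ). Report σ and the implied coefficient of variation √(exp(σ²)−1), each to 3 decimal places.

If T ~ Lognormal(μ,σ) then ln T ~ Normal(μ,σ), so the p-quantile of ln T is μ + z_p·σ.
ln(16) = 2.773 and ln(31) = 3.434; z_{0.5} = 0, z_{0.83} = 0.9542.
σ = (3.434 − 2.773)/(0.9542 − (0)) = 0.693.
μ = 2.773 − (0)·0.693 = 2.773.
CV = √(exp(σ²)−1) = √(exp(0.4805)−1) = 0.785.

σ ≈ 0.693, CV ≈ 0.785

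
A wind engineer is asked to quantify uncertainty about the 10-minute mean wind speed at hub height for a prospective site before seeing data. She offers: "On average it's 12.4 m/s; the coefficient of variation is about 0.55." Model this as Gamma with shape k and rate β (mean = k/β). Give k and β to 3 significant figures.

For Gamma(k, rate β): mean = k/β, variance = k/β², so CV = 1/√k.
CV = 0.55, hence k = 1/CV² = 3.31.
Then β = k/mean = 3.31/12.4 = 0.267.

k ≈ 3.31, β ≈ 0.267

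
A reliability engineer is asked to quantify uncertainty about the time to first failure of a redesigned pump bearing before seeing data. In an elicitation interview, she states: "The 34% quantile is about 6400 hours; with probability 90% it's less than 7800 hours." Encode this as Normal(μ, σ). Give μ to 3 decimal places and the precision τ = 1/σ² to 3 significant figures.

μ = 6740.876, τ = 1.46e-06

The p-quantile of Normal(μ,σ) is μ + z_p·σ, with z_{0.34} = -0.4125 and z_{0.9} = 1.282.
Eliminate σ: μ = (z₂·x₁ − z₁·x₂)/(z₂ − z₁) = (1.282·6400 − (-0.4125)·7800)/1.694 = 6740.876.
Then σ = (x₂ − x₁)/(z₂ − z₁) = (7800 − 6400)/1.694 = 826.439.
Precision τ = 1/σ² = 1/826.4² = 1.46e-06.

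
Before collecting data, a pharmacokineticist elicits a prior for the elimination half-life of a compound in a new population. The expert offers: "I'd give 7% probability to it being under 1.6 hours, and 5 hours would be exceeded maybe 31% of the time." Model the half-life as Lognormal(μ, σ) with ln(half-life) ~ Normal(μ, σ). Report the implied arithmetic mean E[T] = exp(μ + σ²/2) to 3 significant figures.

If T ~ Lognormal(μ,σ) then ln T ~ Normal(μ,σ), so the p-quantile of ln T is μ + z_p·σ.
ln(1.6) = 0.47 and ln(5) = 1.609; z_{0.07} = -1.476, z_{0.69} = 0.4959.
σ = (1.609 − 0.47)/(0.4959 − (-1.476)) = 0.578.
μ = 0.47 − (-1.476)·0.578 = 1.323.
E[T] = exp(μ + σ²/2) = exp(1.323 + 0.1670) = 4.44 hours.

E[T] ≈ 4.44 hours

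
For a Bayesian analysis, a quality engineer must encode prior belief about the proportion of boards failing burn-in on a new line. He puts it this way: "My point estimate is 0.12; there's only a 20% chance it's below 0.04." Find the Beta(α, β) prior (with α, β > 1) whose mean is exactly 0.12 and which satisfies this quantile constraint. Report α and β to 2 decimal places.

α ≈ 1.34, β ≈ 9.85

With mean 0.12 fixed, write α = 0.12s, β = 0.88s where s = α+β.
Need P(θ < 0.04) = 0.2 under Beta(0.12s, 0.88s). Normal approximation: (q−m)/√(m(1−m)/s) ≈ z_{0.2} = -0.842, so s ≈ 0.12·0.88·(-0.842)²/(0.04−0.12)² = 11.7.
At s = 11.7: P(θ<0.04) ≈ 0.192. Adjusting to match 0.2 gives s ≈ 11.19.
So α = 0.12·11.19 ≈ 1.34, β = 0.88·11.19 ≈ 9.85.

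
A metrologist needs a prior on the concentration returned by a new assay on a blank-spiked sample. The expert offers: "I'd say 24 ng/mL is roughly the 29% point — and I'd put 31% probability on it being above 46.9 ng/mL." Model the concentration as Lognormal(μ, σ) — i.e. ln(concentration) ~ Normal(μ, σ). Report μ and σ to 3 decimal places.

If T ~ Lognormal(μ,σ) then ln T ~ Normal(μ,σ), so the p-quantile of ln T is μ + z_p·σ.
ln(24) = 3.178 and ln(46.9) = 3.848; z_{0.29} = -0.5534, z_{0.69} = 0.4959.
σ = (3.848 − 3.178)/(0.4959 − (-0.5534)) = 0.639.
μ = 3.178 − (-0.5534)·0.639 = 3.531.

μ ≈ 3.531, σ ≈ 0.639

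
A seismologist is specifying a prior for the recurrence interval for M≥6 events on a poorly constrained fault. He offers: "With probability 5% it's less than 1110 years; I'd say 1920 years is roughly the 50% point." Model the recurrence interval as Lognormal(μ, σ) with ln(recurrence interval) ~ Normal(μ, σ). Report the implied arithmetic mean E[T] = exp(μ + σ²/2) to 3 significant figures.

E[T] ≈ 2030 years

If T ~ Lognormal(μ,σ) then ln T ~ Normal(μ,σ), so the p-quantile of ln T is μ + z_p·σ.
ln(1110) = 7.012 and ln(1920) = 7.56; z_{0.05} = -1.645, z_{0.5} = 0.
σ = (7.56 − 7.012)/(0 − (-1.645)) = 0.333.
μ = 7.012 − (-1.645)·0.333 = 7.560.
E[T] = exp(μ + σ²/2) = exp(7.560 + 0.0555) = 2030 years.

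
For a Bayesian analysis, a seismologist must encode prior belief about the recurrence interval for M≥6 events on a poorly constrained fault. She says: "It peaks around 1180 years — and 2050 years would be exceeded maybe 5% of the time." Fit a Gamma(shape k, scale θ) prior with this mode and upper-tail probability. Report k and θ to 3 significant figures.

Gamma(k,θ) with k>1 has mode (k−1)θ, so θ = 1180/(k−1).
Need P(X < 2050) = 0.95 with θ tied to k this way. Start at k = 2, θ = 1180: P(X<2050) ≈ 0.518.
Too low — raise k to concentrate. Iterating converges to k ≈ 10.1.
Then θ = 1180/(10.1−1) ≈ 129.

k ≈ 10.1, θ ≈ 129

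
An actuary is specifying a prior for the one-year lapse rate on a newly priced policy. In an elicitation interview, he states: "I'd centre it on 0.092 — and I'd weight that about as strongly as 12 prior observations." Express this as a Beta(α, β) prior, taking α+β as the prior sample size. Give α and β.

Under the effective-sample-size interpretation, Beta(α, β) has prior mean α/(α+β) and prior sample size α+β.
So α+β = 12 and α/(α+β) = 0.092, giving α = 0.092·12 = 1.104 and β = 12 − 1.104 = 10.896.

α = 1.104, β = 10.896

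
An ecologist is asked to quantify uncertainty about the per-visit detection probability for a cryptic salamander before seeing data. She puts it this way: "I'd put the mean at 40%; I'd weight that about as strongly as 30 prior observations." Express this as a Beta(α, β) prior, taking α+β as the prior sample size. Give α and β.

Under the effective-sample-size interpretation, Beta(α, β) has prior mean α/(α+β) and prior sample size α+β.
So α+β = 30 and α/(α+β) = 0.4, giving α = 0.4·30 = 12 and β = 30 − 12 = 18.

α = 12, β = 18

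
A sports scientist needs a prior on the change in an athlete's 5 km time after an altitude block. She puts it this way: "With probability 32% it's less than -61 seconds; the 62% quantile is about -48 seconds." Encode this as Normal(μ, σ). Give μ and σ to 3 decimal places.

The p-quantile of Normal(μ,σ) is μ + z_p·σ, with z_{0.32} = -0.4677 and z_{0.62} = 0.3055.
Eliminate σ: μ = (z₂·x₁ − z₁·x₂)/(z₂ − z₁) = (0.3055·-61 − (-0.4677)·-48)/0.7732 = -53.136.
Then σ = (x₂ − x₁)/(z₂ − z₁) = (-48 − -61)/0.7732 = 16.814.

μ = -53.136, σ = 16.814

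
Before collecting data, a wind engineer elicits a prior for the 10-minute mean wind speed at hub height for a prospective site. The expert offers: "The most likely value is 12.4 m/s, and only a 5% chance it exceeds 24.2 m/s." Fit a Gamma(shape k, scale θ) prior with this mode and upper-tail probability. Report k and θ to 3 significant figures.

k ≈ 7.21, θ ≈ 2

Gamma(k,θ) with k>1 has mode (k−1)θ, so θ = 12.4/(k−1).
Need P(X < 24.2) = 0.95 with θ tied to k this way. Start at k = 2, θ = 12.4: P(X<24.2) ≈ 0.581.
Too low — raise k to concentrate. Iterating converges to k ≈ 7.21.
Then θ = 12.4/(7.21−1) ≈ 2.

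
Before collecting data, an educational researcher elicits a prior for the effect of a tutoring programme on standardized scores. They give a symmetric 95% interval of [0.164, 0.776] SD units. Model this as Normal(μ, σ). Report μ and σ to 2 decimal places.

μ = 0.47, σ = 0.16

A symmetric 95% interval runs μ ± z·σ with z = 1.96.
Half-width = 0.306, so σ = 0.306/1.96 = 0.16.
μ is the interval midpoint, 0.47.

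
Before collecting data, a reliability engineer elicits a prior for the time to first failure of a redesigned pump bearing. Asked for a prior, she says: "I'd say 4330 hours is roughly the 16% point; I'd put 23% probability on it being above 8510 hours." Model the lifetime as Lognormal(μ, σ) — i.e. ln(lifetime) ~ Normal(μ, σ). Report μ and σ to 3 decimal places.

μ ≈ 8.761, σ ≈ 0.390

If T ~ Lognormal(μ,σ) then ln T ~ Normal(μ,σ), so the p-quantile of ln T is μ + z_p·σ.
ln(4330) = 8.373 and ln(8510) = 9.049; z_{0.16} = -0.9945, z_{0.77} = 0.7388.
σ = (9.049 − 8.373)/(0.7388 − (-0.9945)) = 0.390.
μ = 8.373 − (-0.9945)·0.390 = 8.761.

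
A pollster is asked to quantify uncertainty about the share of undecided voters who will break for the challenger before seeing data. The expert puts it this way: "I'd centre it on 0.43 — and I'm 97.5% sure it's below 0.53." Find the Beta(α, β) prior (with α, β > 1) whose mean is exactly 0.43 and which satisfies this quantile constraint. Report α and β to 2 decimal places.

α ≈ 41.01, β ≈ 54.37

With mean 0.43 fixed, write α = 0.43s, β = 0.57s where s = α+β.
Need P(θ < 0.53) = 0.975 under Beta(0.43s, 0.57s). Normal approximation: (q−m)/√(m(1−m)/s) ≈ z_{0.975} = 1.96, so s ≈ 0.43·0.57·(1.96)²/(0.53−0.43)² = 94.2.
At s = 94.2: P(θ<0.53) ≈ 0.974. Adjusting to match 0.975 gives s ≈ 95.38.
So α = 0.43·95.38 ≈ 41.01, β = 0.57·95.38 ≈ 54.37.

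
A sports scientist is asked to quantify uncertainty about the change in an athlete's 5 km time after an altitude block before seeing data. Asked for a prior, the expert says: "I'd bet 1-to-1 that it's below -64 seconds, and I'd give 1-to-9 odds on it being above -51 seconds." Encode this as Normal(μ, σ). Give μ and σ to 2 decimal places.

μ = -64.00, σ = 10.14

The p-quantile of Normal(μ,σ) is μ + z_p·σ, with z_{0.5} = 0 and z_{0.9} = 1.282.
Eliminate σ: μ = (z₂·x₁ − z₁·x₂)/(z₂ − z₁) = (1.282·-64 − (0)·-51)/1.282 = -64.00.
Then σ = (x₂ − x₁)/(z₂ − z₁) = (-51 − -64)/1.282 = 10.14.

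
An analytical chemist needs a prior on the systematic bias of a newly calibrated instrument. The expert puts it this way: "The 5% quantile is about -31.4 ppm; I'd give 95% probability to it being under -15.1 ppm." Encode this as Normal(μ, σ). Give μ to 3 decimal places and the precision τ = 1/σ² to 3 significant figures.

μ = -23.250, τ = 0.0407

For Normal(μ,σ), the p-quantile is μ + z_p·σ. Here z_{0.05} = -1.645, z_{0.95} = 1.645.
So -31.4 = μ − 1.645σ and -15.1 = μ + 1.645σ.
Subtracting: σ = (-15.1 − -31.4)/(1.645 − (-1.645)) = 4.955.
Then μ = -31.4 − (-1.645)·4.955 = -23.250.
Precision τ = 1/σ² = 1/4.955² = 0.0407.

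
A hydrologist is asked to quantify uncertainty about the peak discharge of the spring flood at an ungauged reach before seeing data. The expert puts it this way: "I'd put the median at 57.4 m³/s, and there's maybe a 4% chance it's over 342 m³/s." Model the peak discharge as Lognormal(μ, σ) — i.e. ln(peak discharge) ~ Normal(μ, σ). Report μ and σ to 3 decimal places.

μ ≈ 4.050, σ ≈ 1.019

If T ~ Lognormal(μ,σ) then ln T ~ Normal(μ,σ), so the p-quantile of ln T is μ + z_p·σ.
ln(57.4) = 4.05 and ln(342) = 5.835; z_{0.5} = 0, z_{0.96} = 1.751.
σ = (5.835 − 4.05)/(1.751 − (0)) = 1.019.
μ = 4.05 − (0)·1.019 = 4.050.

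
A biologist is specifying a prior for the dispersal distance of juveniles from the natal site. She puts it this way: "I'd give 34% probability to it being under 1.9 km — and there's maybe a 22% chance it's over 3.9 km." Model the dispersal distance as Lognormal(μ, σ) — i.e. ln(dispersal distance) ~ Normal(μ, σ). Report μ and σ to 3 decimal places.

μ ≈ 0.892, σ ≈ 0.607

If T ~ Lognormal(μ,σ) then ln T ~ Normal(μ,σ), so the p-quantile of ln T is μ + z_p·σ.
ln(1.9) = 0.6419 and ln(3.9) = 1.361; z_{0.34} = -0.4125, z_{0.78} = 0.7722.
σ = (1.361 − 0.6419)/(0.7722 − (-0.4125)) = 0.607.
μ = 0.6419 − (-0.4125)·0.607 = 0.892.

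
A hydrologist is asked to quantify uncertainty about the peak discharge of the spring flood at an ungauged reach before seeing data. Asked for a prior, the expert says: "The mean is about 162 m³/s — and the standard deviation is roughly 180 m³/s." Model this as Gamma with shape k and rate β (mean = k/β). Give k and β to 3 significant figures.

k ≈ 0.81, β ≈ 0.005

For Gamma(k, rate β): mean = k/β, variance = k/β², so CV = 1/√k.
CV = SD/mean = 180/162 = 1.111, hence k = 1/CV² = 0.81.
Then β = k/mean = 0.81/162 = 0.005.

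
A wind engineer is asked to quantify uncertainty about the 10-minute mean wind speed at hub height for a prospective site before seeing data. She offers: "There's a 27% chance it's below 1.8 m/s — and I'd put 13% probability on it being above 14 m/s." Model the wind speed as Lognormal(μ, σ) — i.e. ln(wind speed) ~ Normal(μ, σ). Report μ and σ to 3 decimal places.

If T ~ Lognormal(μ,σ) then ln T ~ Normal(μ,σ), so the p-quantile of ln T is μ + z_p·σ.
ln(1.8) = 0.5878 and ln(14) = 2.639; z_{0.27} = -0.6128, z_{0.87} = 1.126.
σ = (2.639 − 0.5878)/(1.126 − (-0.6128)) = 1.179.
μ = 0.5878 − (-0.6128)·1.179 = 1.311.

μ ≈ 1.311, σ ≈ 1.179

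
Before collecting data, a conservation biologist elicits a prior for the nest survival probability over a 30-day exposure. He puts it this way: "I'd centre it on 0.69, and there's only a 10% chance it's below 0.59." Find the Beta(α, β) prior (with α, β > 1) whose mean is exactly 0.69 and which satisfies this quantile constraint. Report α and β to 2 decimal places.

α ≈ 25.04, β ≈ 11.25

With mean 0.69 fixed, write α = 0.69s, β = 0.31s where s = α+β.
Need P(θ < 0.59) = 0.1 under Beta(0.69s, 0.31s). Normal approximation: (q−m)/√(m(1−m)/s) ≈ z_{0.1} = -1.28, so s ≈ 0.69·0.31·(-1.28)²/(0.59−0.69)² = 35.1.
At s = 35.1: P(θ<0.59) ≈ 0.103. Adjusting to match 0.1 gives s ≈ 36.29.
So α = 0.69·36.29 ≈ 25.04, β = 0.31·36.29 ≈ 11.25.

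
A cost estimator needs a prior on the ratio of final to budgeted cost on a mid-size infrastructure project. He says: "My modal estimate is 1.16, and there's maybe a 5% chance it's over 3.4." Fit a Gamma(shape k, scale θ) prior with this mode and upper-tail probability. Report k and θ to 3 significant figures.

k ≈ 3.3, θ ≈ 0.504

Gamma(k,θ) with k>1 has mode (k−1)θ, so θ = 1.16/(k−1).
Need P(X < 3.4) = 0.95 with θ tied to k this way. Start at k = 2, θ = 1.16: P(X<3.4) ≈ 0.790.
Too low — raise k to concentrate. Iterating converges to k ≈ 3.3.
Then θ = 1.16/(3.3−1) ≈ 0.504.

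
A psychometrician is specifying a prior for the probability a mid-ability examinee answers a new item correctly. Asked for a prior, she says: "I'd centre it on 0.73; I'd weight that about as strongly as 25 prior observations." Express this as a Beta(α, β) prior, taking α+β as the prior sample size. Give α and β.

Under the effective-sample-size interpretation, Beta(α, β) has prior mean α/(α+β) and prior sample size α+β.
So α+β = 25 and α/(α+β) = 0.73, giving α = 0.73·25 = 18.25 and β = 25 − 18.25 = 6.75.

α = 18.25, β = 6.75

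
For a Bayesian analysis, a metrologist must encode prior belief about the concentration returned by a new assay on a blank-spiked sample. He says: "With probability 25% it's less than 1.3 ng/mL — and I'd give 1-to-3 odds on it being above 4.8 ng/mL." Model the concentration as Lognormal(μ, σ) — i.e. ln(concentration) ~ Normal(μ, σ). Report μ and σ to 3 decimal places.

If T ~ Lognormal(μ,σ) then ln T ~ Normal(μ,σ), so the p-quantile of ln T is μ + z_p·σ.
ln(1.3) = 0.2624 and ln(4.8) = 1.569; z_{0.25} = -0.6745, z_{0.75} = 0.6745.
σ = (1.569 − 0.2624)/(0.6745 − (-0.6745)) = 0.968.
μ = 0.2624 − (-0.6745)·0.968 = 0.915.

μ ≈ 0.915, σ ≈ 0.968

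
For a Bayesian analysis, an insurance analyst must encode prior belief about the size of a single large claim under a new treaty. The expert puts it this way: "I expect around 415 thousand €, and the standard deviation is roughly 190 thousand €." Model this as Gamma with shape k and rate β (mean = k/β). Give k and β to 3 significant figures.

k ≈ 4.77, β ≈ 0.0115

For Gamma(k, rate β): mean = k/β, variance = k/β², so CV = 1/√k.
CV = SD/mean = 190/415 = 0.4578, hence k = 1/CV² = 4.77.
Then β = k/mean = 4.77/415 = 0.0115.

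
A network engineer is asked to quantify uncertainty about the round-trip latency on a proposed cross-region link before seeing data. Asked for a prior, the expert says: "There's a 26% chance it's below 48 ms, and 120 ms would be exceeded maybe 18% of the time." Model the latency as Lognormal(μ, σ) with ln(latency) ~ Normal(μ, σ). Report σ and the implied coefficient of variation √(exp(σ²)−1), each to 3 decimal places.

If T ~ Lognormal(μ,σ) then ln T ~ Normal(μ,σ), so the p-quantile of ln T is μ + z_p·σ.
ln(48) = 3.871 and ln(120) = 4.787; z_{0.26} = -0.6433, z_{0.82} = 0.9154.
σ = (4.787 − 3.871)/(0.9154 − (-0.6433)) = 0.588.
μ = 3.871 − (-0.6433)·0.588 = 4.249.
CV = √(exp(σ²)−1) = √(exp(0.3456)−1) = 0.642.

σ ≈ 0.588, CV ≈ 0.642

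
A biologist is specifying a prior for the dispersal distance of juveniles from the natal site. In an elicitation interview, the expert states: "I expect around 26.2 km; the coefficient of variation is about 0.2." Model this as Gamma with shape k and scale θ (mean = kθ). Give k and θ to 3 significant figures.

k ≈ 25, θ ≈ 1.05

For Gamma(k, scale θ): mean = kθ, variance = kθ², so CV = 1/√k.
CV = 0.2, hence k = 1/CV² = 25.
Then θ = mean/k = 26.2/25 = 1.05.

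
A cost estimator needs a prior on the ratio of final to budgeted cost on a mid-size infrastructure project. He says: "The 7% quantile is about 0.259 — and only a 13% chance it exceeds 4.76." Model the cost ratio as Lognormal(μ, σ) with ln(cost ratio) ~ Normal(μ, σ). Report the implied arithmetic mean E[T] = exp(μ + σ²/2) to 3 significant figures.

E[T] ≈ 2.52

If T ~ Lognormal(μ,σ) then ln T ~ Normal(μ,σ), so the p-quantile of ln T is μ + z_p·σ.
ln(0.259) = -1.351 and ln(4.76) = 1.56; z_{0.07} = -1.476, z_{0.87} = 1.126.
σ = (1.56 − -1.351)/(1.126 − (-1.476)) = 1.119.
μ = -1.351 − (-1.476)·1.119 = 0.300.
E[T] = exp(μ + σ²/2) = exp(0.300 + 0.6258) = 2.52.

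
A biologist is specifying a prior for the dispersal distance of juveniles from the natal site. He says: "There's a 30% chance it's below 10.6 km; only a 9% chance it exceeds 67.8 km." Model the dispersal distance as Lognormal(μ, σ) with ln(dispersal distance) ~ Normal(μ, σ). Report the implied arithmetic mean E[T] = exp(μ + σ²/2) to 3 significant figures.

E[T] ≈ 29.3 km

If T ~ Lognormal(μ,σ) then ln T ~ Normal(μ,σ), so the p-quantile of ln T is μ + z_p·σ.
ln(10.6) = 2.361 and ln(67.8) = 4.217; z_{0.3} = -0.5244, z_{0.91} = 1.341.
σ = (4.217 − 2.361)/(1.341 − (-0.5244)) = 0.995.
μ = 2.361 − (-0.5244)·0.995 = 2.883.
E[T] = exp(μ + σ²/2) = exp(2.883 + 0.4949) = 29.3 km.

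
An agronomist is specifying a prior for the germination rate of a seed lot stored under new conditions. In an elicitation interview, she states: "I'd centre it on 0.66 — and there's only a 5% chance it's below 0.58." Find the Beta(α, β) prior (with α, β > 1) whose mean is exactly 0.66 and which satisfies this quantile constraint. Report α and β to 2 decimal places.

α ≈ 64.98, β ≈ 33.47

With mean 0.66 fixed, write α = 0.66s, β = 0.34s where s = α+β.
Need P(θ < 0.58) = 0.05 under Beta(0.66s, 0.34s). Normal approximation: (q−m)/√(m(1−m)/s) ≈ z_{0.05} = -1.64, so s ≈ 0.66·0.34·(-1.64)²/(0.58−0.66)² = 94.9.
At s = 94.9: P(θ<0.58) ≈ 0.053. Adjusting to match 0.05 gives s ≈ 98.46.
So α = 0.66·98.46 ≈ 64.98, β = 0.34·98.46 ≈ 33.47.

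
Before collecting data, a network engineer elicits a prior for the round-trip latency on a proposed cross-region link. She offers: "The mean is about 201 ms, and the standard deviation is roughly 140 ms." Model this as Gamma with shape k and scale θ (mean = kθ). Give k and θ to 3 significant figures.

For Gamma(k, scale θ): mean = kθ, variance = kθ², so CV = 1/√k.
CV = SD/mean = 140/201 = 0.6965, hence k = 1/CV² = 2.06.
Then θ = mean/k = 201/2.06 = 97.5.

k ≈ 2.06, θ ≈ 97.5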